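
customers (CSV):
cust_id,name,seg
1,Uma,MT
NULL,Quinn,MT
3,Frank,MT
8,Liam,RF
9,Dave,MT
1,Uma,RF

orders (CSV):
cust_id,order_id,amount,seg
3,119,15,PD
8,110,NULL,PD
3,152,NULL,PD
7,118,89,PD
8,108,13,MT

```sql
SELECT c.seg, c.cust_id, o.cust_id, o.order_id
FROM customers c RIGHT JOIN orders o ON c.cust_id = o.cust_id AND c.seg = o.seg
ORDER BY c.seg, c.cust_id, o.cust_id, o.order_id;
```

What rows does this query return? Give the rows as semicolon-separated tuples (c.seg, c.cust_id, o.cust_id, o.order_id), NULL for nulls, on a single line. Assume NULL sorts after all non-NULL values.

(NULL, NULL, 3, 119); (NULL, NULL, 3, 152); (NULL, NULL, 7, 118); (NULL, NULL, 8, 108); (NULL, NULL, 8, 110)

RIGHT JOIN keeps every row from `orders`; unmatched rows get NULL for `customers`'s columns.
Matching on c.cust_id = o.cust_id AND c.seg = o.seg. A NULL in a compared column never satisfies the condition.
- cust_id=1, seg=MT: no matching o row.
- cust_id=NULL, seg=MT: no matching o row.
- cust_id=3, seg=MT: no matching o row.
- cust_id=8, seg=RF: no matching o row.
- cust_id=9, seg=MT: no matching o row.
- cust_id=1, seg=RF: no matching o row.
- plus 5 unmatched o row(s), each kept with NULL c columns.
After projecting and ordering:
c.seg | c.cust_id | o.cust_id | o.order_id
NULL | NULL | 3 | 119
NULL | NULL | 3 | 152
NULL | NULL | 7 | 118
NULL | NULL | 8 | 108
NULL | NULL | 8 | 110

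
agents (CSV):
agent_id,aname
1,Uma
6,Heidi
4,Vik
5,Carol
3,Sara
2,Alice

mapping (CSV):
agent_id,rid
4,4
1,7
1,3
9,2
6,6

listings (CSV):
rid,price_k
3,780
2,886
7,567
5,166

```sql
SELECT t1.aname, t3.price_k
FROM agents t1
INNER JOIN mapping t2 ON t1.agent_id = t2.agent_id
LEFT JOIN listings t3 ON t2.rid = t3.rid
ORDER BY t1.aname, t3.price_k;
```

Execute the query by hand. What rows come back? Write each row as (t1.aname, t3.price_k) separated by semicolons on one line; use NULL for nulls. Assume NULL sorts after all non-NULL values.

(Heidi, NULL); (Uma, 567); (Uma, 780); (Vik, NULL)

Joins associate left-to-right: agents INNER JOIN mapping on agent_id gives 4 intermediate row(s).
Then LEFT JOIN `listings t3` on rid: each of those 4 rows is kept; rows whose t2.rid has no match in t3 get NULL for t3's columns.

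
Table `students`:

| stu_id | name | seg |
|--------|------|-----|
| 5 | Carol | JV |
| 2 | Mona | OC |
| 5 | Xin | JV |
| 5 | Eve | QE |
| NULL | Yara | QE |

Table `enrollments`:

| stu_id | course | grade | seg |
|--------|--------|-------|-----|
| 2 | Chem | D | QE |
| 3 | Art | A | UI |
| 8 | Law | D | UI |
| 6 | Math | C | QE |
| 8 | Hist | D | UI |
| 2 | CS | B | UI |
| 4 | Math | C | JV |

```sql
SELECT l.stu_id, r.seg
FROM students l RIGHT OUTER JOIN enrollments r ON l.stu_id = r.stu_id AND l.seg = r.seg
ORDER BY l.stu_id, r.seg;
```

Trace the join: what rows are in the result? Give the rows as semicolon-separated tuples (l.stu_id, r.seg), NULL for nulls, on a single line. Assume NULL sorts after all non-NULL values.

RIGHT JOIN keeps every row from `enrollments`; unmatched rows get NULL for `students`'s columns.
Matching on l.stu_id = r.stu_id AND l.seg = r.seg. A NULL in a compared column never satisfies the condition.
- l row (stu_id=5, seg=JV): no match.
- l row (stu_id=2, seg=OC): no match.
- l row (stu_id=5, seg=JV): no match.
- l row (stu_id=5, seg=QE): no match.
- l row (stu_id=NULL, seg=QE): no match.
- plus 7 unmatched r row(s), each kept with NULL l columns.
After projecting and ordering:
l.stu_id | r.seg
NULL | JV
NULL | QE
NULL | QE
NULL | UI
NULL | UI
NULL | UI
NULL | UI

(NULL, JV); (NULL, QE); (NULL, QE); (NULL, UI); (NULL, UI); (NULL, UI); (NULL, UI)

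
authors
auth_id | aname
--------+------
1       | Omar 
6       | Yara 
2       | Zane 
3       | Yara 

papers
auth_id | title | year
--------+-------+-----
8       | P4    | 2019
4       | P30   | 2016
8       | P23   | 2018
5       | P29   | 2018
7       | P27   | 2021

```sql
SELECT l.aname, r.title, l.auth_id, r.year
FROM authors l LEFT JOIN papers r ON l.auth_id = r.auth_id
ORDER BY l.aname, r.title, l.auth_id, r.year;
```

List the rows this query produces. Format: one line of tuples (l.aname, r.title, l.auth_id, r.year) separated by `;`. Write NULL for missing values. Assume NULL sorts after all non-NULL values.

(Omar, NULL, 1, NULL); (Yara, NULL, 3, NULL); (Yara, NULL, 6, NULL); (Zane, NULL, 2, NULL)

LEFT JOIN keeps every row from `authors`; unmatched rows get NULL for `papers`'s columns.
Matching on l.auth_id = r.auth_id.
- auth_id=1: no r row matches, row kept with r columns NULL.
- auth_id=6: no r row matches, row kept with r columns NULL.
- auth_id=2: no r row matches, row kept with r columns NULL.
- auth_id=3: no r row matches, row kept with r columns NULL.
After projecting and ordering:
l.aname | r.title | l.auth_id | r.year
Omar | NULL | 1 | NULL
Yara | NULL | 3 | NULL
Yara | NULL | 6 | NULL
Zane | NULL | 2 | NULL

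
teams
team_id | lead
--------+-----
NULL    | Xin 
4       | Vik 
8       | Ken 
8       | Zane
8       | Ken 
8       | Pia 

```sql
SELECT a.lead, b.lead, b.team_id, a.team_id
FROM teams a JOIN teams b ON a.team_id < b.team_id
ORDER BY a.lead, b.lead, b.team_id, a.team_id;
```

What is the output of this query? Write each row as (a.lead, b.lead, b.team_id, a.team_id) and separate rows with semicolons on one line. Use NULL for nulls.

INNER JOIN keeps only pairs where the ON condition holds.
Matching on a.team_id < b.team_id. A NULL in a compared column never satisfies the condition.
- a[0] team_id=NULL → no match; dropped.
- a[1] team_id=4 → 4 match(es) in b → 4 row(s).
- a[2] team_id=8 → no match; dropped.
- a[3] team_id=8 → no match; dropped.
- a[4] team_id=8 → no match; dropped.
- a[5] team_id=8 → no match; dropped.
After projecting and ordering:
a.lead | b.lead | b.team_id | a.team_id
Vik | Ken | 8 | 4
Vik | Ken | 8 | 4
Vik | Pia | 8 | 4
Vik | Zane | 8 | 4

(Vik, Ken, 8, 4); (Vik, Ken, 8, 4); (Vik, Pia, 8, 4); (Vik, Zane, 8, 4)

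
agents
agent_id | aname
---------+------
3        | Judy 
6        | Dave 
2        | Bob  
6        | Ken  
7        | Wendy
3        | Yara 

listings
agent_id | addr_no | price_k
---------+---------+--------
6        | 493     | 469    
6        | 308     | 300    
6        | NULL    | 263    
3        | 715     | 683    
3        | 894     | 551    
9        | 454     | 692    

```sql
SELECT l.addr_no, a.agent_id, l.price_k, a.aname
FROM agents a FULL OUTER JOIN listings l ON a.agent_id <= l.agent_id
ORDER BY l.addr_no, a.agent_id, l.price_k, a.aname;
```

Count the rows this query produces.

27

FULL OUTER JOIN keeps every row from both sides; unmatched rows get NULL for the other side's columns.
Matching on a.agent_id <= l.agent_id.
- a row (agent_id=3): matches 6 l row(s) → 6 output row(s).
- a row (agent_id=6): matches 4 l row(s) → 4 output row(s).
- a row (agent_id=2): matches 6 l row(s) → 6 output row(s).
- a row (agent_id=6): matches 4 l row(s) → 4 output row(s).
- a row (agent_id=7): matches 1 l row(s) → 1 output row(s).
- a row (agent_id=3): matches 6 l row(s) → 6 output row(s).
Total: 27 rows.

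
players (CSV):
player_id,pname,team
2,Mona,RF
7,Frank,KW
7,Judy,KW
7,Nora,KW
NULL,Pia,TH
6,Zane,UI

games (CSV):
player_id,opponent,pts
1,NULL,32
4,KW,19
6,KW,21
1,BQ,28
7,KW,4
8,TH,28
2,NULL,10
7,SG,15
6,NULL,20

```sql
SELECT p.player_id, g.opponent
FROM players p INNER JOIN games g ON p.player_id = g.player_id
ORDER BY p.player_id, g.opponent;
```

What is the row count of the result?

INNER JOIN keeps only pairs where the ON condition holds.
Matching on p.player_id = g.player_id. A NULL in a compared column never satisfies the condition.
Matched pairs: 9.
Total: 9 rows.

9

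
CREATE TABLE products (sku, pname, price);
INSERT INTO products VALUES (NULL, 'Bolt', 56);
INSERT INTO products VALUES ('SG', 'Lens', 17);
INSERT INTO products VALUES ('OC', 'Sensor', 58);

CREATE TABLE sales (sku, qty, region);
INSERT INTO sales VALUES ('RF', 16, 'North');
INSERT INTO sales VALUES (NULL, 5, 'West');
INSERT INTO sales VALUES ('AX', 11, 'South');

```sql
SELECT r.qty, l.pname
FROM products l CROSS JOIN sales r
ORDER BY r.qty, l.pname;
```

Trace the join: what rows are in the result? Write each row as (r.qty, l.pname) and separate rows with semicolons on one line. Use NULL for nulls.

(5, Bolt); (5, Lens); (5, Sensor); (11, Bolt); (11, Lens); (11, Sensor); (16, Bolt); (16, Lens); (16, Sensor)

CROSS JOIN pairs every row of `products` with every row of `sales`: 3 × 3 = 9 rows.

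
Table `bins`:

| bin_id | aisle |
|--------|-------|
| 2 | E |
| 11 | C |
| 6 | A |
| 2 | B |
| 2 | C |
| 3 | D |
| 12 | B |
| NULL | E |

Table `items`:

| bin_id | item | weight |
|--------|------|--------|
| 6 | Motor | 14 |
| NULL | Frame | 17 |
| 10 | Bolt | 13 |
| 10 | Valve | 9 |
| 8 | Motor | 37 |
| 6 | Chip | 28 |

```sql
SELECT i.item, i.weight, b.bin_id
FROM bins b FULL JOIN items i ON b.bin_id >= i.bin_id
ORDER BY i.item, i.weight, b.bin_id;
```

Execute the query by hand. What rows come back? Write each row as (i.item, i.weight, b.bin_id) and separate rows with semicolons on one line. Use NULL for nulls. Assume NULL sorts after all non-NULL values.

(Bolt, 13, 11); (Bolt, 13, 12); (Chip, 28, 6); (Chip, 28, 11); (Chip, 28, 12); (Frame, 17, NULL); (Motor, 14, 6); (Motor, 14, 11); (Motor, 14, 12); (Motor, 37, 11); (Motor, 37, 12); (Valve, 9, 11); (Valve, 9, 12); (NULL, NULL, 2); (NULL, NULL, 2); (NULL, NULL, 2); (NULL, NULL, 3); (NULL, NULL, NULL)

FULL OUTER JOIN keeps every row from both sides; unmatched rows get NULL for the other side's columns.
Matching on b.bin_id >= i.bin_id. A NULL in a compared column never satisfies the condition.
- b row (bin_id=2): no match → kept, i columns NULL.
- b row (bin_id=11): matches 5 i row(s) → 5 output row(s).
- b row (bin_id=6): matches 2 i row(s) → 2 output row(s).
- b row (bin_id=2): no match → kept, i columns NULL.
- b row (bin_id=2): no match → kept, i columns NULL.
- b row (bin_id=3): no match → kept, i columns NULL.
- b row (bin_id=12): matches 5 i row(s) → 5 output row(s).
- b row (bin_id=NULL): no match → kept, i columns NULL.
- 1 row(s) from i found no b partner → padded with NULL.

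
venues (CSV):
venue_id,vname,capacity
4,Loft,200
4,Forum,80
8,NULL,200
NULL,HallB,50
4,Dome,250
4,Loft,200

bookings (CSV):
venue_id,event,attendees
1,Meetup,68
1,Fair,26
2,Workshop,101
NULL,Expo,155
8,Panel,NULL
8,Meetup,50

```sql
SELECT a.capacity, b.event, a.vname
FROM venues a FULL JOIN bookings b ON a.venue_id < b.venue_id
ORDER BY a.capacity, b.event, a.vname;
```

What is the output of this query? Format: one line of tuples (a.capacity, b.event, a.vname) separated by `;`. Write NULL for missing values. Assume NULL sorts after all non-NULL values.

(50, NULL, HallB); (80, Meetup, Forum); (80, Panel, Forum); (200, Meetup, Loft); (200, Meetup, Loft); (200, Panel, Loft); (200, Panel, Loft); (200, NULL, NULL); (250, Meetup, Dome); (250, Panel, Dome); (NULL, Expo, NULL); (NULL, Fair, NULL); (NULL, Meetup, NULL); (NULL, Workshop, NULL)

FULL OUTER JOIN keeps every row from both sides; unmatched rows get NULL for the other side's columns.
Matching on a.venue_id < b.venue_id. A NULL in a compared column never satisfies the condition.
Matched pairs: 8; unmatched a rows kept: 2; unmatched b rows kept: 4.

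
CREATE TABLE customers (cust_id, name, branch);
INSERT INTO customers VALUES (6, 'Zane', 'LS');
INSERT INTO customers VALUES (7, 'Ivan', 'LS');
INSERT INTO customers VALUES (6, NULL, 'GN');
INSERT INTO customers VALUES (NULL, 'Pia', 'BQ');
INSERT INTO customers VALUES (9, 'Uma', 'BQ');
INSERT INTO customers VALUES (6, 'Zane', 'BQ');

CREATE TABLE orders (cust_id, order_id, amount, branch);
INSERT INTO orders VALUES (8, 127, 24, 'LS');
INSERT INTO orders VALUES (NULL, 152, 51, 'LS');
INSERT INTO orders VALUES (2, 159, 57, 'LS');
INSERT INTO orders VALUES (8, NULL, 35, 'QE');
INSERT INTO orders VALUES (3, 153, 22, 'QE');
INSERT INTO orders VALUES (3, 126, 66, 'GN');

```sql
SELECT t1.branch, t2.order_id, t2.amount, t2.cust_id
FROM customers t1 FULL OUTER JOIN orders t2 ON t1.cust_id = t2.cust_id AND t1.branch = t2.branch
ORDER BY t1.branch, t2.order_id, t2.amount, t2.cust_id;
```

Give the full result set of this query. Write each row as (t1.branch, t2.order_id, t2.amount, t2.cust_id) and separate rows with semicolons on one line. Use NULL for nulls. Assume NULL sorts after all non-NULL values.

FULL OUTER JOIN keeps every row from both sides; unmatched rows get NULL for the other side's columns.
Matching on t1.cust_id = t2.cust_id AND t1.branch = t2.branch. A NULL in a compared column never satisfies the condition.
- t1[0] cust_id=6, branch=LS → no match; kept with NULLs on the t2 side.
- t1[1] cust_id=7, branch=LS → no match; kept with NULLs on the t2 side.
- t1[2] cust_id=6, branch=GN → no match; kept with NULLs on the t2 side.
- t1[3] cust_id=NULL, branch=BQ → no match; kept with NULLs on the t2 side.
- t1[4] cust_id=9, branch=BQ → no match; kept with NULLs on the t2 side.
- t1[5] cust_id=6, branch=BQ → no match; kept with NULLs on the t2 side.
- 6 t2 row(s) had no t1 match → kept, t1 columns NULL.

(BQ, NULL, NULL, NULL); (BQ, NULL, NULL, NULL); (BQ, NULL, NULL, NULL); (GN, NULL, NULL, NULL); (LS, NULL, NULL, NULL); (LS, NULL, NULL, NULL); (NULL, 126, 66, 3); (NULL, 127, 24, 8); (NULL, 152, 51, NULL); (NULL, 153, 22, 3); (NULL, 159, 57, 2); (NULL, NULL, 35, 8)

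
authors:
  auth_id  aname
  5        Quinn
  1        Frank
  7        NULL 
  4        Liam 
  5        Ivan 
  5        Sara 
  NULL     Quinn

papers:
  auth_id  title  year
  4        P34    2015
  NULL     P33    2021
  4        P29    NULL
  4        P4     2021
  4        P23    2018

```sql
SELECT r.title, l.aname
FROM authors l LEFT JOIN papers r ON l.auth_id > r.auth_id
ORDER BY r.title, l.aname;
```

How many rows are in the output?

19

LEFT JOIN keeps every row from `authors`; unmatched rows get NULL for `papers`'s columns.
Matching on l.auth_id > r.auth_id. A NULL in a compared column never satisfies the condition.
- l row (auth_id=5): matches 4 r row(s) → 4 output row(s).
- l row (auth_id=1): no match → kept, r columns NULL.
- l row (auth_id=7): matches 4 r row(s) → 4 output row(s).
- l row (auth_id=4): no match → kept, r columns NULL.
- l row (auth_id=5): matches 4 r row(s) → 4 output row(s).
- l row (auth_id=5): matches 4 r row(s) → 4 output row(s).
- l row (auth_id=NULL): no match → kept, r columns NULL.
Total: 16 matched + 3 padded = 19 rows.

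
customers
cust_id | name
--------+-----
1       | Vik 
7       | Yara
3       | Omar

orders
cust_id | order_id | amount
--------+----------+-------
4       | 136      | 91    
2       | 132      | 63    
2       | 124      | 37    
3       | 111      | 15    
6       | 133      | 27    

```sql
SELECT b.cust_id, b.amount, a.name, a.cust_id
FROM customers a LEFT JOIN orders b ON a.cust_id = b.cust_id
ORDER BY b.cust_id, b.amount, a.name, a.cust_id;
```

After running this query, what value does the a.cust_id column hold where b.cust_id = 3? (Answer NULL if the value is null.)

3

LEFT JOIN keeps every row from `customers`; unmatched rows get NULL for `orders`'s columns.
Matching on a.cust_id = b.cust_id.
- a (cust_id=1) has no partner → padded with NULL.
- a (cust_id=7) has no partner → padded with NULL.
- a (cust_id=3) pairs with 1 row(s) of b.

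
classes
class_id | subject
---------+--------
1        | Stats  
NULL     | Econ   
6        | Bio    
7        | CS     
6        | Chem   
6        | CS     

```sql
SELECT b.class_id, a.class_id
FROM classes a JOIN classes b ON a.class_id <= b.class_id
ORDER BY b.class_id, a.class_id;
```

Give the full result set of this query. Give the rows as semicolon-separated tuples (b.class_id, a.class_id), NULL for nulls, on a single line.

INNER JOIN keeps only pairs where the ON condition holds.
Matching on a.class_id <= b.class_id. A NULL in a compared column never satisfies the condition.
- class_id=1: 5 matching b row(s), so 5 row(s) emitted.
- class_id=NULL: no matching b row, dropped.
- class_id=6: 4 matching b row(s), so 4 row(s) emitted.
- class_id=7: 1 matching b row(s), so 1 row(s) emitted.
- class_id=6: 4 matching b row(s), so 4 row(s) emitted.
- class_id=6: 4 matching b row(s), so 4 row(s) emitted.

(1, 1); (6, 1); (6, 1); (6, 1); (6, 6); (6, 6); (6, 6); (6, 6); (6, 6); (6, 6); (6, 6); (6, 6); (6, 6); (7, 1); (7, 6); (7, 6); (7, 6); (7, 7)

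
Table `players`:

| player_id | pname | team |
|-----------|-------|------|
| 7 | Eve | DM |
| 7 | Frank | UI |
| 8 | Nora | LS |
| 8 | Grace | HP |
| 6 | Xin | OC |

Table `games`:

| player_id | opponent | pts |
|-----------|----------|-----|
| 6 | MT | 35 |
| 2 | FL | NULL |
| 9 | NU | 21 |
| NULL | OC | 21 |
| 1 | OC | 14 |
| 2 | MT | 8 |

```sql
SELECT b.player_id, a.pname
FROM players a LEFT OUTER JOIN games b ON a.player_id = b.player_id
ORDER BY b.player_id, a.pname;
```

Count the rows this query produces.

LEFT JOIN keeps every row from `players`; unmatched rows get NULL for `games`'s columns.
Matching on a.player_id = b.player_id. A NULL in a compared column never satisfies the condition.
- player_id=7: no b row matches, row kept with b columns NULL.
- player_id=7: no b row matches, row kept with b columns NULL.
- player_id=8: no b row matches, row kept with b columns NULL.
- player_id=8: no b row matches, row kept with b columns NULL.
- player_id=6: 1 matching b row(s), so 1 row(s) emitted.
Total: 1 matched + 4 padded = 5 rows.

5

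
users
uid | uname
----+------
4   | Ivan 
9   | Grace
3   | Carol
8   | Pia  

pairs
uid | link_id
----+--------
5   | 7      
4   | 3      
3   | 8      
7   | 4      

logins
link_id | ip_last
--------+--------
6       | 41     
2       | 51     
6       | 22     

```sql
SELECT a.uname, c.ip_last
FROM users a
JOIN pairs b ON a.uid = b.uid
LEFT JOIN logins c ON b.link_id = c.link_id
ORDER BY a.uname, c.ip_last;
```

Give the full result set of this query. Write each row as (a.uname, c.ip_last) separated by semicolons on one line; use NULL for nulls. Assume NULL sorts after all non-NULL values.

(Carol, NULL); (Ivan, NULL)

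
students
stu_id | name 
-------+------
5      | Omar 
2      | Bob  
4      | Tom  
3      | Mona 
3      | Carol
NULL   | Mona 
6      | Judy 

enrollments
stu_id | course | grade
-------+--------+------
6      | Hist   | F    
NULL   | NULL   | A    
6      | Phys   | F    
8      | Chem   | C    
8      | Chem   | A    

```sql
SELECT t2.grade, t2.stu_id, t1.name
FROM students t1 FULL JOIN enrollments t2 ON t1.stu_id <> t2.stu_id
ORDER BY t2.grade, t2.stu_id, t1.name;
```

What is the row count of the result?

24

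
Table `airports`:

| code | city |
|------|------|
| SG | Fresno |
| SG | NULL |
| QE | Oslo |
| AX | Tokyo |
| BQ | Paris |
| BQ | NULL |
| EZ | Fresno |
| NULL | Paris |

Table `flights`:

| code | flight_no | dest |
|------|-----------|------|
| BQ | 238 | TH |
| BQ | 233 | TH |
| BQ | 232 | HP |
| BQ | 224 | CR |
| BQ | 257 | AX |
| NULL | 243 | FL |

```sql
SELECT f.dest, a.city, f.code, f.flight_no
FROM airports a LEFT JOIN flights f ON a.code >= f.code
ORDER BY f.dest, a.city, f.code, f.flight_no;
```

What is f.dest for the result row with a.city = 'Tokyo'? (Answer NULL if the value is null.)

NULL

LEFT JOIN keeps every row from `airports`; unmatched rows get NULL for `flights`'s columns.
Matching on a.code >= f.code. A NULL in a compared column never satisfies the condition.
- code=SG: 5 matching f row(s), so 5 row(s) emitted.
- code=SG: 5 matching f row(s), so 5 row(s) emitted.
- code=QE: 5 matching f row(s), so 5 row(s) emitted.
- code=AX: no f row matches, row kept with f columns NULL.
- code=BQ: 5 matching f row(s), so 5 row(s) emitted.
- code=BQ: 5 matching f row(s), so 5 row(s) emitted.
- code=EZ: 5 matching f row(s), so 5 row(s) emitted.
- code=NULL: no f row matches, row kept with f columns NULL.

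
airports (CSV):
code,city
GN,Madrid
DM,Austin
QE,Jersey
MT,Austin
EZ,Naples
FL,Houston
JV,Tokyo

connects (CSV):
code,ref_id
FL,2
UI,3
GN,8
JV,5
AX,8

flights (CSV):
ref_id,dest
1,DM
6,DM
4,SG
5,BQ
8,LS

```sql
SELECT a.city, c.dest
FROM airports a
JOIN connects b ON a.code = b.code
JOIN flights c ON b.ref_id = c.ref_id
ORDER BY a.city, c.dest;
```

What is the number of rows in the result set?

2

Evaluate left to right. First `airports a INNER JOIN connects b` on code: 3 row(s).
Then INNER JOIN `flights c` on ref_id: keep only rows whose b.ref_id appears in c.
Result: 2 row(s).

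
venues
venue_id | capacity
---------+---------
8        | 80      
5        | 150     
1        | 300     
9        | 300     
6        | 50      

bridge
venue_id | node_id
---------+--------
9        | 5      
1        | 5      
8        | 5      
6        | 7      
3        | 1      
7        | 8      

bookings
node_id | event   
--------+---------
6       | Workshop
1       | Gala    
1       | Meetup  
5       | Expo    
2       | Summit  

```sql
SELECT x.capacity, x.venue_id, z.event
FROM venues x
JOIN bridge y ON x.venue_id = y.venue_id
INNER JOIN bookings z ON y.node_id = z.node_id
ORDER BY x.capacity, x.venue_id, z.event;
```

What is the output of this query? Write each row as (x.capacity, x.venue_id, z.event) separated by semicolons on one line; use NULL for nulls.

(80, 8, Expo); (300, 1, Expo); (300, 9, Expo)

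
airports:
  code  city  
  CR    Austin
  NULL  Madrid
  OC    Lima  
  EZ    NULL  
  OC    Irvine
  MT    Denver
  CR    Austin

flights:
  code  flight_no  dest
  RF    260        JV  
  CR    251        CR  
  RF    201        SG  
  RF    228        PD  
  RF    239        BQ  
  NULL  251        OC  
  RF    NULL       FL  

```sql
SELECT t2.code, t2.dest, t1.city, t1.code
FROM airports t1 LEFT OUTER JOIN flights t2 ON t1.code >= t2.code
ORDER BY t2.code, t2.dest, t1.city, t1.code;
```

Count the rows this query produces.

7

LEFT JOIN keeps every row from `airports`; unmatched rows get NULL for `flights`'s columns.
Matching on t1.code >= t2.code. A NULL in a compared column never satisfies the condition.
- t1 (code=CR) pairs with 1 row(s) of t2.
- t1 (code=NULL) has no partner → padded with NULL.
- t1 (code=OC) pairs with 1 row(s) of t2.
- t1 (code=EZ) pairs with 1 row(s) of t2.
- t1 (code=OC) pairs with 1 row(s) of t2.
- t1 (code=MT) pairs with 1 row(s) of t2.
- t1 (code=CR) pairs with 1 row(s) of t2.
Total: 6 matched + 1 padded = 7 rows.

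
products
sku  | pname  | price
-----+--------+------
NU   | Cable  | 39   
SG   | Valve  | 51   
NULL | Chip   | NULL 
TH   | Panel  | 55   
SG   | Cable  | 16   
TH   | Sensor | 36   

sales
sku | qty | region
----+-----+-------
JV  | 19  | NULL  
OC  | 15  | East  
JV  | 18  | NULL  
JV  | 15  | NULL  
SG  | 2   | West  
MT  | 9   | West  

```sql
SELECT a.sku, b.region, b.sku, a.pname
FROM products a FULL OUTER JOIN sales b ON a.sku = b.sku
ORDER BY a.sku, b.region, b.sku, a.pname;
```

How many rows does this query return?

11

FULL OUTER JOIN keeps every row from both sides; unmatched rows get NULL for the other side's columns.
Matching on a.sku = b.sku. A NULL in a compared column never satisfies the condition.
Matched pairs: 2; unmatched a rows kept: 4; unmatched b rows kept: 5.
Total: 2 matched + 9 padded = 11 rows.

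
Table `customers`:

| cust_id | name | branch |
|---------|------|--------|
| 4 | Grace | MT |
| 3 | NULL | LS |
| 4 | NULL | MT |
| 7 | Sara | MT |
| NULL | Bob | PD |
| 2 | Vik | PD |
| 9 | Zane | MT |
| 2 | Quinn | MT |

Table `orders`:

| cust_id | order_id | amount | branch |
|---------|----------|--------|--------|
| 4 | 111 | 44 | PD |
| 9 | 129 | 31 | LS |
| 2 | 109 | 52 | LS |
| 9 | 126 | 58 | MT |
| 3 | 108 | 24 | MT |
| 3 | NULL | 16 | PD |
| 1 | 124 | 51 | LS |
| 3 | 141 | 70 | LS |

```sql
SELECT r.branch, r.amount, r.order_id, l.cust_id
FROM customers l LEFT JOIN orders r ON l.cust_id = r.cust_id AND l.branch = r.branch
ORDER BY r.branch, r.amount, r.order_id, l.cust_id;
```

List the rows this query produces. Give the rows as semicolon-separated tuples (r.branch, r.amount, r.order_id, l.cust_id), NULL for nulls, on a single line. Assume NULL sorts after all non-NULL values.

(LS, 70, 141, 3); (MT, 58, 126, 9); (NULL, NULL, NULL, 2); (NULL, NULL, NULL, 2); (NULL, NULL, NULL, 4); (NULL, NULL, NULL, 4); (NULL, NULL, NULL, 7); (NULL, NULL, NULL, NULL)

LEFT JOIN keeps every row from `customers`; unmatched rows get NULL for `orders`'s columns.
Matching on l.cust_id = r.cust_id AND l.branch = r.branch. A NULL in a compared column never satisfies the condition.
- l row (cust_id=4, branch=MT): no match → kept, r columns NULL.
- l row (cust_id=3, branch=LS): matches 1 r row(s) → 1 output row(s).
- l row (cust_id=4, branch=MT): no match → kept, r columns NULL.
- l row (cust_id=7, branch=MT): no match → kept, r columns NULL.
- l row (cust_id=NULL, branch=PD): no match → kept, r columns NULL.
- l row (cust_id=2, branch=PD): no match → kept, r columns NULL.
- l row (cust_id=9, branch=MT): matches 1 r row(s) → 1 output row(s).
- l row (cust_id=2, branch=MT): no match → kept, r columns NULL.
After projecting and ordering:
r.branch | r.amount | r.order_id | l.cust_id
LS | 70 | 141 | 3
MT | 58 | 126 | 9
NULL | NULL | NULL | 2
NULL | NULL | NULL | 2
NULL | NULL | NULL | 4
NULL | NULL | NULL | 4
NULL | NULL | NULL | 7
NULL | NULL | NULL | NULL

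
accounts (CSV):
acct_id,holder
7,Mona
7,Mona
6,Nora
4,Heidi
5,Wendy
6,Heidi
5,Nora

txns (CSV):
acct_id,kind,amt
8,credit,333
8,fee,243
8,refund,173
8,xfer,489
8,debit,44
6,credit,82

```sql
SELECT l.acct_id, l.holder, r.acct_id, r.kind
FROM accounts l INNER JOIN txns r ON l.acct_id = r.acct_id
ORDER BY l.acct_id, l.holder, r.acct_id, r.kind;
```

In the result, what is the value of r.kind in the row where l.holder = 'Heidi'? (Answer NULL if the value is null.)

credit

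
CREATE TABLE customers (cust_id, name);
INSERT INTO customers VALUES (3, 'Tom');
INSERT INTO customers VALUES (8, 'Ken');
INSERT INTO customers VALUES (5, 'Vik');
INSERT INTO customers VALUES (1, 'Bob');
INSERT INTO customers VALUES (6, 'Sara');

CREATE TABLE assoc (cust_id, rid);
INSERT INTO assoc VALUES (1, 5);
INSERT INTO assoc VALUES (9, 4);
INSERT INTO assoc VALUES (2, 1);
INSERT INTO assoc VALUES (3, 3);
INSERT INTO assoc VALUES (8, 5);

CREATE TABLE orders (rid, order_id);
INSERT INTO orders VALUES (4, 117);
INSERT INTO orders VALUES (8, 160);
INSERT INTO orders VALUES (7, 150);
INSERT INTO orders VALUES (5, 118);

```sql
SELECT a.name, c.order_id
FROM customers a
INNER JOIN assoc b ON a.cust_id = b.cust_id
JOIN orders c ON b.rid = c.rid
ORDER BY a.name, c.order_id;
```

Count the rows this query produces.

Step 1 — a INNER JOIN b on cust_id → 3 row(s).
Then INNER JOIN `orders c` on rid: keep only rows whose b.rid appears in c.
Result: 2 row(s).

2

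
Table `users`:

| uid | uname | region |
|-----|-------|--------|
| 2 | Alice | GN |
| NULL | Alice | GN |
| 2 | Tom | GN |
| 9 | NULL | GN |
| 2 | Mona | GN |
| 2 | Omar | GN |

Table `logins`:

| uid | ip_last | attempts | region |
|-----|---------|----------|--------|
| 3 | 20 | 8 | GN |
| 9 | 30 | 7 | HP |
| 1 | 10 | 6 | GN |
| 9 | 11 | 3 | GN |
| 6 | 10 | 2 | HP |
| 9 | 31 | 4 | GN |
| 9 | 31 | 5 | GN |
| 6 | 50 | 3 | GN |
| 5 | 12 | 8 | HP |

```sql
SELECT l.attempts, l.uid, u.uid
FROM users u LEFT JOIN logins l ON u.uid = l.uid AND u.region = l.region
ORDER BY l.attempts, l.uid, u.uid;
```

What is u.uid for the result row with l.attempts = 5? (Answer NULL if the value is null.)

9

LEFT JOIN keeps every row from `users`; unmatched rows get NULL for `logins`'s columns.
Matching on u.uid = l.uid AND u.region = l.region. A NULL in a compared column never satisfies the condition.
- u (uid=2, region=GN) has no partner → padded with NULL.
- u (uid=NULL, region=GN) has no partner → padded with NULL.
- u (uid=2, region=GN) has no partner → padded with NULL.
- u (uid=9, region=GN) pairs with 3 row(s) of l.
- u (uid=2, region=GN) has no partner → padded with NULL.
- u (uid=2, region=GN) has no partner → padded with NULL.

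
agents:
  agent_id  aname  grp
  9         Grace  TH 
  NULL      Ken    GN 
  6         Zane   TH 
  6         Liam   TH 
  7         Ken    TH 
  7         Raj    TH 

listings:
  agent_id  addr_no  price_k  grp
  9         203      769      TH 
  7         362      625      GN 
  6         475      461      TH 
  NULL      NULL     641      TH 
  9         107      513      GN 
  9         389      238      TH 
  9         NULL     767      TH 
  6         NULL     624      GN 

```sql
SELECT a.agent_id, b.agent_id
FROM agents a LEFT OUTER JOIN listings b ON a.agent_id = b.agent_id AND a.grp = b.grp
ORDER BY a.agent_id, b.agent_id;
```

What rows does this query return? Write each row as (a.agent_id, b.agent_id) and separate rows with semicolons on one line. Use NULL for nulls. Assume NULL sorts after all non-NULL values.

(6, 6); (6, 6); (7, NULL); (7, NULL); (9, 9); (9, 9); (9, 9); (NULL, NULL)

LEFT JOIN keeps every row from `agents`; unmatched rows get NULL for `listings`'s columns.
Matching on a.agent_id = b.agent_id AND a.grp = b.grp. A NULL in a compared column never satisfies the condition.
- a (agent_id=9, grp=TH) pairs with 3 row(s) of b.
- a (agent_id=NULL, grp=GN) has no partner → padded with NULL.
- a (agent_id=6, grp=TH) pairs with 1 row(s) of b.
- a (agent_id=6, grp=TH) pairs with 1 row(s) of b.
- a (agent_id=7, grp=TH) has no partner → padded with NULL.
- a (agent_id=7, grp=TH) has no partner → padded with NULL.
After projecting and ordering:
a.agent_id | b.agent_id
6 | 6
6 | 6
7 | NULL
7 | NULL
9 | 9
9 | 9
9 | 9
NULL | NULL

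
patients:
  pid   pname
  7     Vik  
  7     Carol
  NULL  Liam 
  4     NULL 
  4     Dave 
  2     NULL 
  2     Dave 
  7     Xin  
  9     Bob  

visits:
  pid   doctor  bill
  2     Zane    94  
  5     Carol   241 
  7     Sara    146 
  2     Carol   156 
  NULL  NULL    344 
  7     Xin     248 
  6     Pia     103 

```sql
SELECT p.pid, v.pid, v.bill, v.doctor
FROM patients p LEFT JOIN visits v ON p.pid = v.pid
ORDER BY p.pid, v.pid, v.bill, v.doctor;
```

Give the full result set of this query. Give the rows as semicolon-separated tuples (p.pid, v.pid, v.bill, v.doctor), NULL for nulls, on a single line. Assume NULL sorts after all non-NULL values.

(2, 2, 94, Zane); (2, 2, 94, Zane); (2, 2, 156, Carol); (2, 2, 156, Carol); (4, NULL, NULL, NULL); (4, NULL, NULL, NULL); (7, 7, 146, Sara); (7, 7, 146, Sara); (7, 7, 146, Sara); (7, 7, 248, Xin); (7, 7, 248, Xin); (7, 7, 248, Xin); (9, NULL, NULL, NULL); (NULL, NULL, NULL, NULL)

LEFT JOIN keeps every row from `patients`; unmatched rows get NULL for `visits`'s columns.
Matching on p.pid = v.pid. A NULL in a compared column never satisfies the condition.
- p[0] pid=7 → 2 match(es) in v → 2 row(s).
- p[1] pid=7 → 2 match(es) in v → 2 row(s).
- p[2] pid=NULL → no match; kept with NULLs on the v side.
- p[3] pid=4 → no match; kept with NULLs on the v side.
- p[4] pid=4 → no match; kept with NULLs on the v side.
- p[5] pid=2 → 2 match(es) in v → 2 row(s).
- p[6] pid=2 → 2 match(es) in v → 2 row(s).
- p[7] pid=7 → 2 match(es) in v → 2 row(s).
- p[8] pid=9 → no match; kept with NULLs on the v side.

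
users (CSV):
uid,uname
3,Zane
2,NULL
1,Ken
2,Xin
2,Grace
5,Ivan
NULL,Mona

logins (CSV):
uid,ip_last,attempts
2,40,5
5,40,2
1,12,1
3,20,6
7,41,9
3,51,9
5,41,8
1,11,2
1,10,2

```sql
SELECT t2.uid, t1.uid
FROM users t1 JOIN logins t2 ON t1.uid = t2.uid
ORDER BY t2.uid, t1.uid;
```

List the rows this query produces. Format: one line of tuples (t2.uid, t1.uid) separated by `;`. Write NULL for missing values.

(1, 1); (1, 1); (1, 1); (2, 2); (2, 2); (2, 2); (3, 3); (3, 3); (5, 5); (5, 5)

INNER JOIN keeps only pairs where the ON condition holds.
Matching on t1.uid = t2.uid. A NULL in a compared column never satisfies the condition.
Matched pairs: 10.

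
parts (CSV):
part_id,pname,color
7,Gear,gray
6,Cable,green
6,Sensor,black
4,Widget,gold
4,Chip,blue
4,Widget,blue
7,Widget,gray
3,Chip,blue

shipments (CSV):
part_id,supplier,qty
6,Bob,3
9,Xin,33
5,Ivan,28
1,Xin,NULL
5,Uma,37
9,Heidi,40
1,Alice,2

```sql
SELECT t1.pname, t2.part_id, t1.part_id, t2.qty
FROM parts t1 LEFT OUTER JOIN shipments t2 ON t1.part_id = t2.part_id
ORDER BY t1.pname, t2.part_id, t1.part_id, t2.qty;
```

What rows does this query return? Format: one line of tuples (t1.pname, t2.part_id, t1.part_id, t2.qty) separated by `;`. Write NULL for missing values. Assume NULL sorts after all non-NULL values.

LEFT JOIN keeps every row from `parts`; unmatched rows get NULL for `shipments`'s columns.
Matching on t1.part_id = t2.part_id.
- part_id=7: no t2 row matches, row kept with t2 columns NULL.
- part_id=6: 1 matching t2 row(s), so 1 row(s) emitted.
- part_id=6: 1 matching t2 row(s), so 1 row(s) emitted.
- part_id=4: no t2 row matches, row kept with t2 columns NULL.
- part_id=4: no t2 row matches, row kept with t2 columns NULL.
- part_id=4: no t2 row matches, row kept with t2 columns NULL.
- part_id=7: no t2 row matches, row kept with t2 columns NULL.
- part_id=3: no t2 row matches, row kept with t2 columns NULL.
After projecting and ordering:
t1.pname | t2.part_id | t1.part_id | t2.qty
Cable | 6 | 6 | 3
Chip | NULL | 3 | NULL
Chip | NULL | 4 | NULL
Gear | NULL | 7 | NULL
Sensor | 6 | 6 | 3
Widget | NULL | 4 | NULL
Widget | NULL | 4 | NULL
Widget | NULL | 7 | NULL

(Cable, 6, 6, 3); (Chip, NULL, 3, NULL); (Chip, NULL, 4, NULL); (Gear, NULL, 7, NULL); (Sensor, 6, 6, 3); (Widget, NULL, 4, NULL); (Widget, NULL, 4, NULL); (Widget, NULL, 7, NULL)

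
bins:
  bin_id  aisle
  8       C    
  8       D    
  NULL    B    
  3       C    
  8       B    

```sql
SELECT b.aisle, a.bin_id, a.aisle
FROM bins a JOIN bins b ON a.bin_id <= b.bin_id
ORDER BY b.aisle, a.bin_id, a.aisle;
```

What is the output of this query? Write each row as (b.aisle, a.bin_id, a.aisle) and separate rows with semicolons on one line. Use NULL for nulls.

INNER JOIN keeps only pairs where the ON condition holds.
Matching on a.bin_id <= b.bin_id. A NULL in a compared column never satisfies the condition.
Matched pairs: 13.

(B, 3, C); (B, 8, B); (B, 8, C); (B, 8, D); (C, 3, C); (C, 3, C); (C, 8, B); (C, 8, C); (C, 8, D); (D, 3, C); (D, 8, B); (D, 8, C); (D, 8, D)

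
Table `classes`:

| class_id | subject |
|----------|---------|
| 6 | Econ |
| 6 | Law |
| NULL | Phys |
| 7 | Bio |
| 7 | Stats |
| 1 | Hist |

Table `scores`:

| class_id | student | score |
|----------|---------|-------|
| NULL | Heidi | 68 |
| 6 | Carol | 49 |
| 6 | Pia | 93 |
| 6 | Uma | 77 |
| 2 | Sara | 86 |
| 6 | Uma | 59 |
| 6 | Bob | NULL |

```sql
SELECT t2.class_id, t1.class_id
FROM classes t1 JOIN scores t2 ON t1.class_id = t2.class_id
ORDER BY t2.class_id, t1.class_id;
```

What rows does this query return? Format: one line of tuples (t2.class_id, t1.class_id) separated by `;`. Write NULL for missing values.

(6, 6); (6, 6); (6, 6); (6, 6); (6, 6); (6, 6); (6, 6); (6, 6); (6, 6); (6, 6)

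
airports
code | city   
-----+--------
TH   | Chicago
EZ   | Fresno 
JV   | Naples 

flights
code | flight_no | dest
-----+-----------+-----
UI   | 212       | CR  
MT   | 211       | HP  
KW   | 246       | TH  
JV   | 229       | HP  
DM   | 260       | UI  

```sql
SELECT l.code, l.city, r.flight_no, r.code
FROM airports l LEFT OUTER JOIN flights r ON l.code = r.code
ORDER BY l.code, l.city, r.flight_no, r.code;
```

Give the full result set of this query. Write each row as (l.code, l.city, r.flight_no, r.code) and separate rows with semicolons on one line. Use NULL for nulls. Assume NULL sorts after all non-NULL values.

(EZ, Fresno, NULL, NULL); (JV, Naples, 229, JV); (TH, Chicago, NULL, NULL)

LEFT JOIN keeps every row from `airports`; unmatched rows get NULL for `flights`'s columns.
Matching on l.code = r.code.
- l row (code=TH): no match → kept, r columns NULL.
- l row (code=EZ): no match → kept, r columns NULL.
- l row (code=JV): matches 1 r row(s) → 1 output row(s).
After projecting and ordering:
l.code | l.city | r.flight_no | r.code
EZ | Fresno | NULL | NULL
JV | Naples | 229 | JV
TH | Chicago | NULL | NULL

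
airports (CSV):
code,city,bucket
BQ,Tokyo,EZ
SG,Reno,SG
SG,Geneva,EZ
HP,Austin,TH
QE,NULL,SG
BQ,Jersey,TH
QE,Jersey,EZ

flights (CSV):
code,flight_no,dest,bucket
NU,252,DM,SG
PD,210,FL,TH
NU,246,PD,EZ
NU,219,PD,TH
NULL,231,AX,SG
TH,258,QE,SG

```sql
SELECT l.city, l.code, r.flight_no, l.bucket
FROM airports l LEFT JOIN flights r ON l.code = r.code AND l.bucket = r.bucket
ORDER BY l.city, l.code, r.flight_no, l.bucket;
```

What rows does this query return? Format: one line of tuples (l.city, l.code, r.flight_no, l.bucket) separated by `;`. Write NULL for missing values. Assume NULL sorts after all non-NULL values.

(Austin, HP, NULL, TH); (Geneva, SG, NULL, EZ); (Jersey, BQ, NULL, TH); (Jersey, QE, NULL, EZ); (Reno, SG, NULL, SG); (Tokyo, BQ, NULL, EZ); (NULL, QE, NULL, SG)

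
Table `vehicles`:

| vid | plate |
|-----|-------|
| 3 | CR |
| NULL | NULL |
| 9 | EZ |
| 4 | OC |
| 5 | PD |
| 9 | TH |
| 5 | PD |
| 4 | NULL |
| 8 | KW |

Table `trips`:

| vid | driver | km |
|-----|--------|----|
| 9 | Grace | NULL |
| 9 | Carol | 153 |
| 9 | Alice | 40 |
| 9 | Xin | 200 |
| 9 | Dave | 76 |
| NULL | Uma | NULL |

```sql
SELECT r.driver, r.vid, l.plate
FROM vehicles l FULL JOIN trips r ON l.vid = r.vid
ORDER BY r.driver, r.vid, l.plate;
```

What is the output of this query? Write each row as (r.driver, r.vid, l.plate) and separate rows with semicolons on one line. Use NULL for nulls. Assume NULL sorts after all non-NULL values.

(Alice, 9, EZ); (Alice, 9, TH); (Carol, 9, EZ); (Carol, 9, TH); (Dave, 9, EZ); (Dave, 9, TH); (Grace, 9, EZ); (Grace, 9, TH); (Uma, NULL, NULL); (Xin, 9, EZ); (Xin, 9, TH); (NULL, NULL, CR); (NULL, NULL, KW); (NULL, NULL, OC); (NULL, NULL, PD); (NULL, NULL, PD); (NULL, NULL, NULL); (NULL, NULL, NULL)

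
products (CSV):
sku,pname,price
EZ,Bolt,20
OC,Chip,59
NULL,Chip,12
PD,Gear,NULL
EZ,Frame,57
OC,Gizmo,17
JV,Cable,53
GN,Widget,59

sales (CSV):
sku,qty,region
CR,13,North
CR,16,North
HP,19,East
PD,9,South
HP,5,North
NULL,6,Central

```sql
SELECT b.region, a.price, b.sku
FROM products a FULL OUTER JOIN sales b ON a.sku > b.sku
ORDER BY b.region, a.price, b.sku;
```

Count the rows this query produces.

25

FULL OUTER JOIN keeps every row from both sides; unmatched rows get NULL for the other side's columns.
Matching on a.sku > b.sku. A NULL in a compared column never satisfies the condition.
Matched pairs: 22; unmatched a rows kept: 1; unmatched b rows kept: 2.
Total: 22 matched + 3 padded = 25 rows.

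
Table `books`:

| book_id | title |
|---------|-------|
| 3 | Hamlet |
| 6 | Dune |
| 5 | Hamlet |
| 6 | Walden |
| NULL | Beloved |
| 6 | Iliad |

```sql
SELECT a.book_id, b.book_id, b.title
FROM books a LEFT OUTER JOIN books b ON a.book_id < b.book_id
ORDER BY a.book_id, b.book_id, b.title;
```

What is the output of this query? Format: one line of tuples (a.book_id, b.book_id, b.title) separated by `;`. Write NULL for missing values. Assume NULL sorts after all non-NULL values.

(3, 5, Hamlet); (3, 6, Dune); (3, 6, Iliad); (3, 6, Walden); (5, 6, Dune); (5, 6, Iliad); (5, 6, Walden); (6, NULL, NULL); (6, NULL, NULL); (6, NULL, NULL); (NULL, NULL, NULL)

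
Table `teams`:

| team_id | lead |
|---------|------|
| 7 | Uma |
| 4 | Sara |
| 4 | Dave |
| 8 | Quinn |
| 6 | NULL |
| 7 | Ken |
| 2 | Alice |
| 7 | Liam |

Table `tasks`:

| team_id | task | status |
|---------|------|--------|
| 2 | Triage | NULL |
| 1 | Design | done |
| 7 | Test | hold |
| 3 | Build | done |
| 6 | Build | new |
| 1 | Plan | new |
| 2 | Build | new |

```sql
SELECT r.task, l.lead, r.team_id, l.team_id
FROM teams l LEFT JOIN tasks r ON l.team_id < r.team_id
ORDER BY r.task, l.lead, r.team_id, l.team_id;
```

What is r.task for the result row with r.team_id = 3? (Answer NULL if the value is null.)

Build

LEFT JOIN keeps every row from `teams`; unmatched rows get NULL for `tasks`'s columns.
Matching on l.team_id < r.team_id.
- l row (team_id=7): no match → kept, r columns NULL.
- l row (team_id=4): matches 2 r row(s) → 2 output row(s).
- l row (team_id=4): matches 2 r row(s) → 2 output row(s).
- l row (team_id=8): no match → kept, r columns NULL.
- l row (team_id=6): matches 1 r row(s) → 1 output row(s).
- l row (team_id=7): no match → kept, r columns NULL.
- l row (team_id=2): matches 3 r row(s) → 3 output row(s).
- l row (team_id=7): no match → kept, r columns NULL.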